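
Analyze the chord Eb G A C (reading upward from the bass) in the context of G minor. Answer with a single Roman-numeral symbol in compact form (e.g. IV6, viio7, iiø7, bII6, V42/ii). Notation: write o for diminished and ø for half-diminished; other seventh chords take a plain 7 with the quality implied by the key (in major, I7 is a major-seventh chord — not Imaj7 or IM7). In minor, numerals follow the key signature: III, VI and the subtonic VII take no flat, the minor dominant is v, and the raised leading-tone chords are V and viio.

The pitches A-C-Eb-G form a half-diminished seventh chord rooted on A.
In G minor, A is the supertonic; the diatonic half-diminished seventh chord there is iiø7.
With Eb in the bass the chord is in second inversion, so the figured bass is 43.

iiø43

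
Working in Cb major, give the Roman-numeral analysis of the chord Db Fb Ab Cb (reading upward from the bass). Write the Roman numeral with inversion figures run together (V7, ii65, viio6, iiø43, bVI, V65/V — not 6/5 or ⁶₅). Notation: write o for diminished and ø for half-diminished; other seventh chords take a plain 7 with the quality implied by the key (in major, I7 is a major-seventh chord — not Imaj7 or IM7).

ii7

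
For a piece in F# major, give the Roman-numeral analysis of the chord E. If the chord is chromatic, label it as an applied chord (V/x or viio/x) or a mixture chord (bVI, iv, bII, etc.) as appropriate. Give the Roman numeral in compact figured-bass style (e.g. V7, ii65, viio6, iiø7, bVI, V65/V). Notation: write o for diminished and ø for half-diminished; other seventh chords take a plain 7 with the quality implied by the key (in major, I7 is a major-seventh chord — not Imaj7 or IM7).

bVII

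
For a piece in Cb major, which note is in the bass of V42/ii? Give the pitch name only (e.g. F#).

Gb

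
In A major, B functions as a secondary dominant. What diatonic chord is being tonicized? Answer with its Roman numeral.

V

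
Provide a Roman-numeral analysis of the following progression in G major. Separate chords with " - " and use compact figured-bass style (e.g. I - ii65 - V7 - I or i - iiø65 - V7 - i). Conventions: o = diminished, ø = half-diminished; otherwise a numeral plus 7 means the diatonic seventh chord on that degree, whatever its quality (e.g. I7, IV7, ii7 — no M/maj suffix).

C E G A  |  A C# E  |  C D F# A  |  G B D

ii65 - V/V - V42 - I

C-E-G-A: minor seventh chord on A = scale degree 2 → ii65.
A-C#-E is the secondary dominant of V (major triad on A): V/V.
C-D-F#-A: dominant seventh chord on D = scale degree 5 → V42.
G-B-D has root G, degree 1 in G major, so I.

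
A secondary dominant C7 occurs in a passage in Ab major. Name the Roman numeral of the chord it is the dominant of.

vi

The chord is a dominant seventh chord on C.
A dominant resolves down a perfect fifth: C → F. In Ab major, F is scale degree 6, i.e. vi.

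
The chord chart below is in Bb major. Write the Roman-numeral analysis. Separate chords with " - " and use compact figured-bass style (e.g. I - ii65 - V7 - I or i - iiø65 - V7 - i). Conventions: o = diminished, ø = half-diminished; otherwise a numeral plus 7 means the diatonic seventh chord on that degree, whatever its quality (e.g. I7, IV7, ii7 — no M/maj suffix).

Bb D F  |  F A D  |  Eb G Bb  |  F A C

I - iii6 - IV - V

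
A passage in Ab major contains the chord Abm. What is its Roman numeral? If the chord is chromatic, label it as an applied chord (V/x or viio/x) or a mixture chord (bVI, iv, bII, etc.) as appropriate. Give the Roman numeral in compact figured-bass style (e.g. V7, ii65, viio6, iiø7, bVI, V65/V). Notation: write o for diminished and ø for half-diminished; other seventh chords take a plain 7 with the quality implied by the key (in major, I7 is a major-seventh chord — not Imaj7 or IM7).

i

Stacked in thirds the chord is Ab-Cb-Eb: a minor triad on Ab.
Ab is the first degree of Ab major. This is the minor tonic, borrowed from the parallel minor.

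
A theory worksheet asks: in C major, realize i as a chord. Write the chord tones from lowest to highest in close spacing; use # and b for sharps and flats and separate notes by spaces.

C Eb G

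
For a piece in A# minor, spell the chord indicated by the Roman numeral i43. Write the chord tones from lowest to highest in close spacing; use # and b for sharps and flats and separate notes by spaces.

In A# minor, the tonic is A#, and the diatonic chord built there is a minor seventh chord.
That chord is spelled A#-C#-E#-G#.
With the 43 figure the chord is in second inversion; from the bass E# upward in close position it reads E#-G#-A#-C#.

E# G# A# C#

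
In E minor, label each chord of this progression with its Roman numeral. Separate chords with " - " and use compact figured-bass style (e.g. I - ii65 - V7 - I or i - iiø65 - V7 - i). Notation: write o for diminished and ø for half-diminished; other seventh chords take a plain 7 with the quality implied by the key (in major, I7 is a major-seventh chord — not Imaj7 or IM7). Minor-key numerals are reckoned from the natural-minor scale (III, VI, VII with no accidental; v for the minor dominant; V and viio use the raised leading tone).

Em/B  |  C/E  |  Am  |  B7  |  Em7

i64 - VI6 - iv - V7 - i7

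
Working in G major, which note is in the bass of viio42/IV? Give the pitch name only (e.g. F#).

The applied chord viio42/IV is rooted on B: B-D-F-Ab.
The figure 42 means third inversion — the seventh is in the bass.

Ab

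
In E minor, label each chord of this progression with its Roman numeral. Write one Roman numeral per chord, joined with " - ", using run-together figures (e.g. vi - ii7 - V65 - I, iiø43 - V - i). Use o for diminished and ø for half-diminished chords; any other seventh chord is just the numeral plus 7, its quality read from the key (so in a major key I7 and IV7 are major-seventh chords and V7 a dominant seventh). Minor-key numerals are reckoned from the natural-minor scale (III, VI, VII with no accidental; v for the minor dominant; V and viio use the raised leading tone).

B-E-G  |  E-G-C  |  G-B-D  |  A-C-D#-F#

i64 - VI6 - III - viio43

B-E-G: root E is the tonic; minor triad there is i64.
E-G-C: major triad on C = scale degree 6 → VI6.
G-B-D: root G is the mediant; major triad there is III.
A-C-D#-F#: fully diminished seventh chord on D# = scale degree 7 → viio43.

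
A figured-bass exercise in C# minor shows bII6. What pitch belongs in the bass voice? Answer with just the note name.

F#

bII in C# minor has root D; the chord is D-F#-A.
The figure 6 means first inversion — the third is in the bass.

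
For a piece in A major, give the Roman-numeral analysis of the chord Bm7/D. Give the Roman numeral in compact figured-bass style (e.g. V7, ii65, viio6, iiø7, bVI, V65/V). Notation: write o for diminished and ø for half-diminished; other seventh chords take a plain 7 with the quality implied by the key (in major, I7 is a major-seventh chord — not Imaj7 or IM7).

Stacked in thirds the chord is B-D-F#-A: a minor seventh chord on B.
In A major, B is the supertonic; the diatonic minor seventh chord there is ii7.
With D in the bass the chord is in first inversion, so the figured bass is 65.

ii65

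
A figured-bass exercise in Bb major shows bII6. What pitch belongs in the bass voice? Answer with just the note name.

Eb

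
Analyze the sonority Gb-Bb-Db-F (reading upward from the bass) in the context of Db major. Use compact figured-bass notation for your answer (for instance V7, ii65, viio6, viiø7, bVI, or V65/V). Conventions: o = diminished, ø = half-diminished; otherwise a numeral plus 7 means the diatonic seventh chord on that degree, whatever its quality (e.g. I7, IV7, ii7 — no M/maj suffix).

The pitches Gb-Bb-Db-F form a major seventh chord rooted on Gb.
In Db major, Gb is the subdominant; the diatonic major seventh chord there is IV7.

IV7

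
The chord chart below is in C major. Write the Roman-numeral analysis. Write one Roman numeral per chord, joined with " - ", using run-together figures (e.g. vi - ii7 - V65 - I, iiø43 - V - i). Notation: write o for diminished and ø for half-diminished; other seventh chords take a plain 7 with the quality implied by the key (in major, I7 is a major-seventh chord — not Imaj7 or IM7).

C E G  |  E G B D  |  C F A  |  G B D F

I - iii7 - IV64 - V7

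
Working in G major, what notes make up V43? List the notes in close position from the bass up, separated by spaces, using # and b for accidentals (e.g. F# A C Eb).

A C D F#

In G major, the dominant is D, and the diatonic chord built there is a dominant seventh chord.
Stacking thirds from D gives D-F#-A-C.
With the 43 figure the chord is in second inversion; from the bass A upward in close position it reads A-C-D-F#.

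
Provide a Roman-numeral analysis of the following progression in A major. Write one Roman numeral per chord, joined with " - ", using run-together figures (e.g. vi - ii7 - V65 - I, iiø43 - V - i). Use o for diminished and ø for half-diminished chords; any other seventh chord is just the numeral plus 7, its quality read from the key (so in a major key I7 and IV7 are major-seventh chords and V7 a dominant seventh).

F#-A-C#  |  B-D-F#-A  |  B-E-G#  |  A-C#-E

vi - ii7 - V64 - I

F#-A-C#: root F# is the submediant; minor triad there is vi.
B-D-F#-A has root B, degree 2 in A major, so ii7.
B-E-G#: root E is the dominant; major triad there is V64.
A-C#-E: major triad on A = scale degree 1 → I.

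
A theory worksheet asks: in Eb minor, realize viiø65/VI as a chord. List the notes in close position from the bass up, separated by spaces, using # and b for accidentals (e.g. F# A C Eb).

viiø65/VI is a secondary leading-tone chord. The target VI is Cb in Eb minor; the applied chord is rooted a semitone below, on Bb.
Building a half-diminished seventh chord on Bb gives Bb-Db-Fb-Ab.
The figured bass 65 indicates first inversion, placing the third (Db) in the bass: Db-Fb-Ab-Bb.

Db Fb Ab Bb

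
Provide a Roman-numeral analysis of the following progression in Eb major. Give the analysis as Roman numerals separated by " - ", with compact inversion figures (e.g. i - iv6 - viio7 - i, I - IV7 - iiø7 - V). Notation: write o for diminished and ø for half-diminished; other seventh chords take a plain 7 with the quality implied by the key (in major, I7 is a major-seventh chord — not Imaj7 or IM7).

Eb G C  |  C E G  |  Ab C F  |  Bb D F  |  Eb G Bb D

vi6 - V/ii - ii6 - V - I7

Eb-G-C: minor triad on C = scale degree 6 → vi6.
C-E-G: chromatic; C is V of ii, so V/ii.
Ab-C-F: minor triad on F = scale degree 2 → ii6.
Bb-D-F: root Bb is the dominant; major triad there is V.
Eb-G-Bb-D: root Eb is the tonic; major seventh chord there is I7.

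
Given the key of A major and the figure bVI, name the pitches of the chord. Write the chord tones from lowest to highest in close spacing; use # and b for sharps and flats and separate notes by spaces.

F A C

Scale degree 6 in A major is F#; lowering it a half step gives F. bVI is a major triad on the lowered sixth degree, borrowed from the parallel minor.
So the chord is F-A-C, a major triad.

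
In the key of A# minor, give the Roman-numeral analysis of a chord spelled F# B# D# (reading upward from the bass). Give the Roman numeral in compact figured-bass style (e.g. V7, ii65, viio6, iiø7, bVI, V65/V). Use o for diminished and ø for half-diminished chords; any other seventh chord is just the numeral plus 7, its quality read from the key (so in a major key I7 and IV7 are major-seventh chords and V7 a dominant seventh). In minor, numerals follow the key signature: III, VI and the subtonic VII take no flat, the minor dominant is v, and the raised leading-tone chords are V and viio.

Stacked in thirds the chord is B#-D#-F#: a diminished triad on B#.
B# is scale degree 2 in A# minor, and a diminished triad on that degree is written iio.
With F# in the bass the chord is in second inversion, so the figured bass is 64.

iio64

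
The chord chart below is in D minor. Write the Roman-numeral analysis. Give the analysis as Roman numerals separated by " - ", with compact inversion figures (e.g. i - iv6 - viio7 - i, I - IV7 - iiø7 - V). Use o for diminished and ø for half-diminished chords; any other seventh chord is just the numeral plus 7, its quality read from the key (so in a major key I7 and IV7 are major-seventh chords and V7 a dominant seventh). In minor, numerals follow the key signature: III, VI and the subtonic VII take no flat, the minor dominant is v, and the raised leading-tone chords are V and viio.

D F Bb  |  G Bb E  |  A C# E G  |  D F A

D-F-Bb has root Bb, degree 6 in D minor, so VI6.
G-Bb-E has root E, degree 2 in D minor, so iio6.
A-C#-E-G: dominant seventh chord on A = scale degree 5 → V7.
D-F-A: minor triad on D = scale degree 1 → i.

VI6 - iio6 - V7 - i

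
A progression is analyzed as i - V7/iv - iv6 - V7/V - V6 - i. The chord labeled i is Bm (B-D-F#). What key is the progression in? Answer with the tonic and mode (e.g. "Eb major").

B minor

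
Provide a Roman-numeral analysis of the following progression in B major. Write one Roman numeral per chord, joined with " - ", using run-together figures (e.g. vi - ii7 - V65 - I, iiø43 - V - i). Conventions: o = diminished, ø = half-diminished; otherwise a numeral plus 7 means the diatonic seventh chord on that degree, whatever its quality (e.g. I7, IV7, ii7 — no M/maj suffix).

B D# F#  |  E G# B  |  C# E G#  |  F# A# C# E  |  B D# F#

I - IV - ii - V7 - I

B-D#-F#: major triad on B = scale degree 1 → I.
E-G#-B: major triad on E = scale degree 4 → IV.
C#-E-G#: root C# is the supertonic; minor triad there is ii.
F#-A#-C#-E: root F# is the dominant; dominant seventh chord there is V7.
B-D#-F#: major triad on B = scale degree 1 → I.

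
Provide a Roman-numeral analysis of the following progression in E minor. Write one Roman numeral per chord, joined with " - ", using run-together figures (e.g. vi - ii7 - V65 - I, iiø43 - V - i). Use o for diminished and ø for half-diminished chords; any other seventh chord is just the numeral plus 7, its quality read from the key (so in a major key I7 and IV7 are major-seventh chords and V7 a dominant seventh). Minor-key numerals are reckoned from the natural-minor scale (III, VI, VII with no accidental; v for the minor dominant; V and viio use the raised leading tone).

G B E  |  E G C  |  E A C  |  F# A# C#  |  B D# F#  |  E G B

i6 - VI6 - iv64 - V/V - V - i

G-B-E has root E, degree 1 in E minor, so i6.
E-G-C has root C, degree 6 in E minor, so VI6.
E-A-C has root A, degree 4 in E minor, so iv64.
F#-A#-C#: a major triad on F#, the applied dominant of V → V/V.
B-D#-F#: root B is the dominant; major triad there is V.
E-G-B: root E is the tonic; minor triad there is i.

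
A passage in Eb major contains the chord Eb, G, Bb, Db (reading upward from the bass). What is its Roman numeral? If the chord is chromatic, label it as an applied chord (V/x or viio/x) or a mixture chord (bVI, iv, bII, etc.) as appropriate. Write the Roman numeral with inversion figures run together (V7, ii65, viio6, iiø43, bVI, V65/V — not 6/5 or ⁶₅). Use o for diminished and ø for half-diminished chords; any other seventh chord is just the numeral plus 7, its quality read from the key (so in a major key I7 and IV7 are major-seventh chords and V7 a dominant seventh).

The pitches Eb-G-Bb-Db form a dominant seventh chord rooted on Eb.
Eb is not a diatonic chord root with this quality in Eb major, but it lies a perfect fifth above Ab (IV), so the chord functions as an applied dominant of IV.

V7/IV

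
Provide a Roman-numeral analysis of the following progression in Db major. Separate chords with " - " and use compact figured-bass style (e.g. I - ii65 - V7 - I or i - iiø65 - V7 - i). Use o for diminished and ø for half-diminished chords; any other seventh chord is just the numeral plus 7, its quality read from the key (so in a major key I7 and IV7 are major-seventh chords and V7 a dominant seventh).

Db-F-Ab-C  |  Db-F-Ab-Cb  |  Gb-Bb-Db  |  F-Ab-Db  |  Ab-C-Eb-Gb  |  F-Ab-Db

I7 - V7/IV - IV - I6 - V7 - I6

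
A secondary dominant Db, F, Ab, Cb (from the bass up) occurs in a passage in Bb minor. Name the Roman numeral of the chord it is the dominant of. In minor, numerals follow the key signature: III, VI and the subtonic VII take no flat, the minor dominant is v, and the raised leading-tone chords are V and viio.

VI

The chord is a dominant seventh chord on Db.
A dominant resolves down a perfect fifth: Db → Gb. In Bb minor, Gb is scale degree 6, i.e. VI.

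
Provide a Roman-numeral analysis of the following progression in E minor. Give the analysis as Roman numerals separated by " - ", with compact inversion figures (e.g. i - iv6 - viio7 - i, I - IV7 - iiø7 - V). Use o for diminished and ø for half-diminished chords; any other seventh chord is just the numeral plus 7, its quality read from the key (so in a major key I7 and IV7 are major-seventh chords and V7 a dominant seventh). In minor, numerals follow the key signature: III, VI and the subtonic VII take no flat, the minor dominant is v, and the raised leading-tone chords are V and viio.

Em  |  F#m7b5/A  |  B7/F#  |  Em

i - iiø65 - V43 - i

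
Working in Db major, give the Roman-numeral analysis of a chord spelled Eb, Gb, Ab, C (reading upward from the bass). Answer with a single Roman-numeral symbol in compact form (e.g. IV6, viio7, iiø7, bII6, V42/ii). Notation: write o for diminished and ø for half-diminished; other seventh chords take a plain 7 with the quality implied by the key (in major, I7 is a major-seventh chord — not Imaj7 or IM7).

V43

Stacked in thirds the chord is Ab-C-Eb-Gb: a dominant seventh chord on Ab.
Ab is scale degree 5 in Db major, and a dominant seventh chord on that degree is written V7.
With Eb in the bass the chord is in second inversion, so the figured bass is 43.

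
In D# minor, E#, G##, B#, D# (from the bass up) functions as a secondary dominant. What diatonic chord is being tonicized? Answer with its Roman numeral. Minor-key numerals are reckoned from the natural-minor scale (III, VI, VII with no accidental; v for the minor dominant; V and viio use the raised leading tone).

V

The chord is a dominant seventh chord on E#.
A dominant resolves down a perfect fifth: E# → A#. In D# minor, A# is scale degree 5, i.e. V.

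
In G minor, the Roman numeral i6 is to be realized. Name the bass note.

i in G minor has root G; the chord is G-Bb-D.
The figure 6 means first inversion — the third is in the bass.

Bb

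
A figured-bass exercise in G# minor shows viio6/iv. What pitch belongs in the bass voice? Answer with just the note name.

D#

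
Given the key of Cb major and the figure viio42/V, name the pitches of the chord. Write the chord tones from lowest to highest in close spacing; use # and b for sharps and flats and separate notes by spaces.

Ebb F Ab Cb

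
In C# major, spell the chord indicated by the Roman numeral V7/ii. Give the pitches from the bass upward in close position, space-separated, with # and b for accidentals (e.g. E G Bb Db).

A# C## E# G#

The slash means an applied dominant: we want the dominant of ii. In C# major, ii is D# minor, and its dominant is built on A#.
Building a dominant seventh chord on A# gives A#-C##-E#-G#.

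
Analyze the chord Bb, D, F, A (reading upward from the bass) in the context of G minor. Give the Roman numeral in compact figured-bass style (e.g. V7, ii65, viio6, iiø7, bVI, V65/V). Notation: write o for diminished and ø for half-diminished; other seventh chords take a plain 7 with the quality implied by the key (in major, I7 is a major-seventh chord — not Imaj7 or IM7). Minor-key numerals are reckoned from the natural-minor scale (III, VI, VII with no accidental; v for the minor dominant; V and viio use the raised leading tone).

III7

The pitches Bb-D-F-A form a major seventh chord rooted on Bb.
In G minor, Bb is the mediant; the diatonic major seventh chord there is III7.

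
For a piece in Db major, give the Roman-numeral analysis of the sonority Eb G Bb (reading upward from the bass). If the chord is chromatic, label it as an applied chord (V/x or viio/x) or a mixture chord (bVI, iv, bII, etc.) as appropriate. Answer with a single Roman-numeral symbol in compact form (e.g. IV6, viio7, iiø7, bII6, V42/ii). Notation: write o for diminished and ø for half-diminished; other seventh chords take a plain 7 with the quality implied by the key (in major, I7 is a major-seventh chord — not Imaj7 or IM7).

V/V

The pitches Eb-G-Bb form a major triad rooted on Eb.
Eb is not a diatonic chord root with this quality in Db major, but it lies a perfect fifth above Ab (V), so the chord functions as an applied dominant of V.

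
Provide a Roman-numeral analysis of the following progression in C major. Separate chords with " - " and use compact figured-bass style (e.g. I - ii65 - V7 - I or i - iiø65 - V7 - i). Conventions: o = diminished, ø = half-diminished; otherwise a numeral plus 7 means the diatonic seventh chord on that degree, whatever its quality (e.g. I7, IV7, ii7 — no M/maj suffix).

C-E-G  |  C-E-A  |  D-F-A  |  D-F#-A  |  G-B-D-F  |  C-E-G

I - vi6 - ii - V/V - V7 - I

C-E-G: root C is the tonic; major triad there is I.
C-E-A: root A is the submediant; minor triad there is vi6.
D-F-A: minor triad on D = scale degree 2 → ii.
D-F#-A is the secondary dominant of V (major triad on D): V/V.
G-B-D-F has root G, degree 5 in C major, so V7.
C-E-G has root C, degree 1 in C major, so I.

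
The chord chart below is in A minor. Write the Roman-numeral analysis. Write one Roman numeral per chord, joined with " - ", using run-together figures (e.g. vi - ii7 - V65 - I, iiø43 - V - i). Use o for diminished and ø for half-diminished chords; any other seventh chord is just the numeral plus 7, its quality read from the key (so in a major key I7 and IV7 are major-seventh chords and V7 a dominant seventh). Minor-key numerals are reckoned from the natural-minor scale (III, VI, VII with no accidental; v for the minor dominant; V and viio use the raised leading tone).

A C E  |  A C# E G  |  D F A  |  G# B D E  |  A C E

i - V7/iv - iv - V65 - i

A-C-E has root A, degree 1 in A minor, so i.
A-C#-E-G is the secondary dominant of iv (dominant seventh chord on A): V7/iv.
D-F-A has root D, degree 4 in A minor, so iv.
G#-B-D-E: dominant seventh chord on E = scale degree 5 → V65.
A-C-E: root A is the tonic; minor triad there is i.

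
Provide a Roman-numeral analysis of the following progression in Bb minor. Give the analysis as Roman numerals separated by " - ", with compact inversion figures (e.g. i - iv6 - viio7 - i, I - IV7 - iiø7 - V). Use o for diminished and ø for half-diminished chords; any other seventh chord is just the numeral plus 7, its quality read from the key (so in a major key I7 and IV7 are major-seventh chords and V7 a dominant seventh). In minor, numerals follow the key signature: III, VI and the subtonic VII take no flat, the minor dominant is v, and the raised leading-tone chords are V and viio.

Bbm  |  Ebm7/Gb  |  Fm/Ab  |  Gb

i - iv65 - v6 - VI

Bbm has root Bb, degree 1 in Bb minor, so i.
Ebm7/Gb: root Eb is the subdominant; minor seventh chord there is iv65.
Fm/Ab: root F is the dominant; minor triad there is v6.
Gb has root Gb, degree 6 in Bb minor, so VI.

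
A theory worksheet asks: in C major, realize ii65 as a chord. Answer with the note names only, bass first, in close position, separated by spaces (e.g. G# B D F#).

The numeral's case and figure indicate a minor seventh chord. In C major its root, the second degree, is D.
Stacking thirds from D gives D-F-A-C.
With the 65 figure the chord is in first inversion; from the bass F upward in close position it reads F-A-C-D.

F A C D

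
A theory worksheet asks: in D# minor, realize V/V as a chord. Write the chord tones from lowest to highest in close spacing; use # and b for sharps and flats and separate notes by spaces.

E# G## B#

V/V is a secondary dominant — the dominant triad of V. V in D# minor is A#, so the applied chord's root is E#, a perfect fifth above.
Building a major triad on E# gives E#-G##-B#.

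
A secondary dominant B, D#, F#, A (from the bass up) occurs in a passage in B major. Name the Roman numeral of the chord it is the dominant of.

IV

The chord is a dominant seventh chord on B.
A dominant resolves down a perfect fifth: B → E. In B major, E is scale degree 4, i.e. IV.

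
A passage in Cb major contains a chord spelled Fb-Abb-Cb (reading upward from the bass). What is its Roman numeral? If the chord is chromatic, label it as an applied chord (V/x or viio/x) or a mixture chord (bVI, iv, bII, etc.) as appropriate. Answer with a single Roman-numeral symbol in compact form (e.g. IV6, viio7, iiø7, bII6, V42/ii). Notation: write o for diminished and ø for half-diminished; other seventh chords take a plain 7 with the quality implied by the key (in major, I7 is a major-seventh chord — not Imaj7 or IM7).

Stacked in thirds the chord is Fb-Abb-Cb: a minor triad on Fb.
Fb is the fourth degree of Cb major. This is the minor subdominant, borrowed from the parallel minor.

iv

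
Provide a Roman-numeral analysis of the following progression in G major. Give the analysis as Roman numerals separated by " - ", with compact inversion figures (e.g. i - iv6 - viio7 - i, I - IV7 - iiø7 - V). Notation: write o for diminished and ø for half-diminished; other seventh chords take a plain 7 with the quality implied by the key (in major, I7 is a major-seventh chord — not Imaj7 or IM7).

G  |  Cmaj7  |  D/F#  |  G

I - IV7 - V6 - I

G: root G is the tonic; major triad there is I.
Cmaj7: root C is the subdominant; major seventh chord there is IV7.
D/F#: major triad on D = scale degree 5 → V6.
G: root G is the tonic; major triad there is I.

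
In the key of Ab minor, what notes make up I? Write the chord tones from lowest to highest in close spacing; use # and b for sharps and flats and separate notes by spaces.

Ab C Eb

I is the major tonic (Picardy third), borrowed from the parallel major. In Ab minor that root is Ab.
So the chord is Ab-C-Eb, a major triad.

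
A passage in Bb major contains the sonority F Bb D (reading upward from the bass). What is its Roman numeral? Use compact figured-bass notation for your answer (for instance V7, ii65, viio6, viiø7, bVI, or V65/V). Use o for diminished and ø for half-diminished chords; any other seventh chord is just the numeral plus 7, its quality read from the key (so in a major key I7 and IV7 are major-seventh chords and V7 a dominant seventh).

I64

The pitches Bb-D-F form a major triad rooted on Bb.
Bb is scale degree 1 in Bb major, and a major triad on that degree is written I.
With F in the bass the chord is in second inversion, so the figured bass is 64.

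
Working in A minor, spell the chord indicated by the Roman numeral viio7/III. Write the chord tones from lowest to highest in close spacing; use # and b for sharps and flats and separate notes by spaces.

B D F Ab

The slash marks an applied leading-tone chord: viio of III. In A minor, III is C, so the leading tone to it is B, a half step below.
Building a fully diminished seventh chord on B gives B-D-F-Ab.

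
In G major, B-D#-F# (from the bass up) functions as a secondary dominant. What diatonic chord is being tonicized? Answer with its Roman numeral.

The chord is a major triad on B.
A dominant resolves down a perfect fifth: B → E. In G major, E is scale degree 6, i.e. vi.

vi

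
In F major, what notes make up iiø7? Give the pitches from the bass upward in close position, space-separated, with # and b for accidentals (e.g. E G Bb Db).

iiø7 is the half-diminished supertonic seventh, borrowed from the parallel minor. In F major that root is G.
So the chord is G-Bb-Db-F, a half-diminished seventh chord.

G Bb Db F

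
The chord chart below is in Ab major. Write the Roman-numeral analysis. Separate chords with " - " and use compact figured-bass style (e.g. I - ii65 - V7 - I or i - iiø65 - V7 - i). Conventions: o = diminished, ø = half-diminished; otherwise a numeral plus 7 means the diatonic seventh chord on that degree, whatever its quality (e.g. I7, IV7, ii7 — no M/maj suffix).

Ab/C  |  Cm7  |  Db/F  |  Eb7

Ab/C: root Ab is the tonic; major triad there is I6.
Cm7 has root C, degree 3 in Ab major, so iii7.
Db/F: root Db is the subdominant; major triad there is IV6.
Eb7 has root Eb, degree 5 in Ab major, so V7.

I6 - iii7 - IV6 - V7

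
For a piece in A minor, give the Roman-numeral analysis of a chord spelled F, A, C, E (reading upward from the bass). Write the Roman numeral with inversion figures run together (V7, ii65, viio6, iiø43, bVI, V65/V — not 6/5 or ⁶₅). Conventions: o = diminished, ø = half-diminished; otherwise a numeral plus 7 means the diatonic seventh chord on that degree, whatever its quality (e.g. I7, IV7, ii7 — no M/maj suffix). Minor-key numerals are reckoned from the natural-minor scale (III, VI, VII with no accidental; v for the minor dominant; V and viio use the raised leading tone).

VI7

The pitches F-A-C-E form a major seventh chord rooted on F.
F is scale degree 6 in A minor, and a major seventh chord on that degree is written VI7.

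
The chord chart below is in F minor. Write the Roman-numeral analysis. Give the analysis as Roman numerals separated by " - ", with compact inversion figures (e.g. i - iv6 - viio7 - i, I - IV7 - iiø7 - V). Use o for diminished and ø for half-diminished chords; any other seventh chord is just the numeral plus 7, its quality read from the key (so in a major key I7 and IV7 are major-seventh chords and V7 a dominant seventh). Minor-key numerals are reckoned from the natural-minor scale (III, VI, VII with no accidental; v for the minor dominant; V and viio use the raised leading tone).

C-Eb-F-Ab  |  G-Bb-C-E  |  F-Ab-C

i43 - V43 - i

C-Eb-F-Ab has root F, degree 1 in F minor, so i43.
G-Bb-C-E: root C is the dominant; dominant seventh chord there is V43.
F-Ab-C: root F is the tonic; minor triad there is i.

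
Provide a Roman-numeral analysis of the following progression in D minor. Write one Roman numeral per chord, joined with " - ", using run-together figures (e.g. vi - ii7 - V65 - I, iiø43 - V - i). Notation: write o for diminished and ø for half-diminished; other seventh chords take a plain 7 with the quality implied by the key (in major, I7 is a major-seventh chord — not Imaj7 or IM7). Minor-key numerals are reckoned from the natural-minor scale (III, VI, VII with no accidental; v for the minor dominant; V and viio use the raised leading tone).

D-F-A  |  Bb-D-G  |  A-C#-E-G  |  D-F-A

D-F-A has root D, degree 1 in D minor, so i.
Bb-D-G: minor triad on G = scale degree 4 → iv6.
A-C#-E-G has root A, degree 5 in D minor, so V7.
D-F-A: minor triad on D = scale degree 1 → i.

i - iv6 - V7 - i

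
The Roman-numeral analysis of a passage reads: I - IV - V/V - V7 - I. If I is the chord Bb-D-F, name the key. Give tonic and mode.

I is given as Bb-D-F — a major triad with root Bb.
If Bb is scale degree 1 and the mode makes that degree carry a major triad, the tonic is Bb and the mode is major.

Bb major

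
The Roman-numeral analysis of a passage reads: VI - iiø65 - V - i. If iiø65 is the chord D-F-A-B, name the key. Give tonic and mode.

A minor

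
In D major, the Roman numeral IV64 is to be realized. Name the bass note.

IV in D major has root G; the chord is G-B-D.
The figure 64 means second inversion — the fifth is in the bass.

D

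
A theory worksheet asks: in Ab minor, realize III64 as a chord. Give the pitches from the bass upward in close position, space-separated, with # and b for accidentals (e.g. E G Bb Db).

Gb Cb Eb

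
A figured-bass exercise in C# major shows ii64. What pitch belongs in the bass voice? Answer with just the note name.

ii in C# major has root D#; the chord is D#-F#-A#.
The figure 64 means second inversion — the fifth is in the bass.

A#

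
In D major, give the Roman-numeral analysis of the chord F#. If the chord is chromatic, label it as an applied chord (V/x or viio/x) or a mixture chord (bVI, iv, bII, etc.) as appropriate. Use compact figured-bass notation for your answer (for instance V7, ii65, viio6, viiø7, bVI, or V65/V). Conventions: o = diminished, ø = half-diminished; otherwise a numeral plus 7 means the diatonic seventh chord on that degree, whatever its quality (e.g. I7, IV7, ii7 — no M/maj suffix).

The pitches F#-A#-C# form a major triad rooted on F#.
F# is not a diatonic chord root with this quality in D major, but it lies a perfect fifth above B (vi), so the chord functions as an applied dominant of vi.

V/vi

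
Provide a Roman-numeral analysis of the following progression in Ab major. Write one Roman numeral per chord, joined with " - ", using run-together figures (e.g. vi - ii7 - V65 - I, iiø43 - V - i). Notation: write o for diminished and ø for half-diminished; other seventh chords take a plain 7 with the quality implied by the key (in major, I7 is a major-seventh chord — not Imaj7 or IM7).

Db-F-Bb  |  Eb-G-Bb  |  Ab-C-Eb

ii6 - V - I

Db-F-Bb: minor triad on Bb = scale degree 2 → ii6.
Eb-G-Bb has root Eb, degree 5 in Ab major, so V.
Ab-C-Eb: major triad on Ab = scale degree 1 → I.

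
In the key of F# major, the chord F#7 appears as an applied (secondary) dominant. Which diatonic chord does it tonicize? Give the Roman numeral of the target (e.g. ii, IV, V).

IV

The chord is a dominant seventh chord on F#.
A dominant resolves down a perfect fifth: F# → B. In F# major, B is scale degree 4, i.e. IV.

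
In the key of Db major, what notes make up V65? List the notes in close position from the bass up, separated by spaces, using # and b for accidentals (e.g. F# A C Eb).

C Eb Gb Ab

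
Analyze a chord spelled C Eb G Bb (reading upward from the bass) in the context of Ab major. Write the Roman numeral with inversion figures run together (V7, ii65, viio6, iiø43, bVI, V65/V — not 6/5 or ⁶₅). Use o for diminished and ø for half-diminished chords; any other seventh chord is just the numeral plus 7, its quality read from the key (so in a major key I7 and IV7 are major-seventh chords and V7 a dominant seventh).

iii7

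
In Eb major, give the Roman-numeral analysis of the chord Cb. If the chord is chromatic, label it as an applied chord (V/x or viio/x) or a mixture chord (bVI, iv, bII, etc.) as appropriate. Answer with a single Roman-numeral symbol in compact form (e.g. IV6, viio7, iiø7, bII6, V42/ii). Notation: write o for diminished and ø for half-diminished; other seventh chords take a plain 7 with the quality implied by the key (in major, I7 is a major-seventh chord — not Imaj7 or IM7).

The pitches Cb-Eb-Gb form a major triad rooted on Cb.
Cb is the lowered sixth degree of Eb major (diatonic 6 would be C). This is a major triad on the lowered sixth degree, borrowed from the parallel minor.

bVI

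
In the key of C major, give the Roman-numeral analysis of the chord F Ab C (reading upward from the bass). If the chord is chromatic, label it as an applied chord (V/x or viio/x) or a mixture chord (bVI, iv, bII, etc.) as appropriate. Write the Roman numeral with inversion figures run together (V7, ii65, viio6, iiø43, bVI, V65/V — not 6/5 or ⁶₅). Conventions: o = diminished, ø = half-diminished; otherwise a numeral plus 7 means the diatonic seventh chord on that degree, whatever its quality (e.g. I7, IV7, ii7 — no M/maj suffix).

iv

The pitches F-Ab-C form a minor triad rooted on F.
F is the fourth degree of C major. This is the minor subdominant, borrowed from the parallel minor.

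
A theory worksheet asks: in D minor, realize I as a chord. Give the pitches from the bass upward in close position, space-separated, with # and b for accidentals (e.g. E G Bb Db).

D F# A

Scale degree 1 in D minor is D; here the chord built on it is altered to a major triad. I is the major tonic (Picardy third), borrowed from the parallel major.
So the chord is D-F#-A, a major triad.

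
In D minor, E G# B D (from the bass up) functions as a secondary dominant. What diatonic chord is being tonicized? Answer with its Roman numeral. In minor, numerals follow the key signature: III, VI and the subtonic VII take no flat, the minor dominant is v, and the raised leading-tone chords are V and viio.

V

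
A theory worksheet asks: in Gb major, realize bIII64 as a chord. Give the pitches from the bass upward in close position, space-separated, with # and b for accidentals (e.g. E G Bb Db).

Fb Bbb Db

bIII64 is a major triad on the lowered third degree, borrowed from the parallel minor. In Gb major that root is Bbb.
So the chord is Bbb-Db-Fb.
The figured bass 64 indicates second inversion, placing the fifth (Fb) in the bass: Fb-Bbb-Db.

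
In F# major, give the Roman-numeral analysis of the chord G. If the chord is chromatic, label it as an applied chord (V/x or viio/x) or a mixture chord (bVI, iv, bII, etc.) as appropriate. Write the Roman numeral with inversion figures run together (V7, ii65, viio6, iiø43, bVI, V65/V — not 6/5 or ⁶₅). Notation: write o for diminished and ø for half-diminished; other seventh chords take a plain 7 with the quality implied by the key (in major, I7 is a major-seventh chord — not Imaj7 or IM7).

bII

Stacked in thirds the chord is G-B-D: a major triad on G.
G is the lowered second degree of F# major (diatonic 2 would be G#). This is the Neapolitan chord — a major triad on the lowered second degree.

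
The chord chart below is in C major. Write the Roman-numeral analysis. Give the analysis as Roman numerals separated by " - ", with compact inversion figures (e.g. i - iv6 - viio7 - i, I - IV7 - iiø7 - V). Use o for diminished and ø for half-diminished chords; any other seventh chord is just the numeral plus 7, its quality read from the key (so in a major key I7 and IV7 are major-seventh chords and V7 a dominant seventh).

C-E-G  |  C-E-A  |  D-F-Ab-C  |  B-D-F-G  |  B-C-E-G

I - vi6 - iiø7 - V65 - I42

C-E-G: root C is the tonic; major triad there is I.
C-E-A: root A is the submediant; minor triad there is vi6.
D-F-Ab-C is non-diatonic — iiø7, a mixture chord from C minor.
B-D-F-G: root G is the dominant; dominant seventh chord there is V65.
B-C-E-G: major seventh chord on C = scale degree 1 → I42.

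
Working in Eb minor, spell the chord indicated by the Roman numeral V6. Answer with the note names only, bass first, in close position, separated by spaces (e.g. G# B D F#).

D F Bb

In Eb minor, scale degree 5 is Bb. The dominant is major (leading tone raised), so V is a major triad.
Stacking thirds from Bb gives Bb-D-F.
With the 6 figure the chord is in first inversion; from the bass D upward in close position it reads D-F-Bb.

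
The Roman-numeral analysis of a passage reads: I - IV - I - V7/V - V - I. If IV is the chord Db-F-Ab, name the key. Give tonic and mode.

The chord Db is a major triad rooted on Db; its label is IV.
Counting down 3 scale steps from Db places the tonic on Ab; a major triad on degree 4 is diatonic only in major.

Ab major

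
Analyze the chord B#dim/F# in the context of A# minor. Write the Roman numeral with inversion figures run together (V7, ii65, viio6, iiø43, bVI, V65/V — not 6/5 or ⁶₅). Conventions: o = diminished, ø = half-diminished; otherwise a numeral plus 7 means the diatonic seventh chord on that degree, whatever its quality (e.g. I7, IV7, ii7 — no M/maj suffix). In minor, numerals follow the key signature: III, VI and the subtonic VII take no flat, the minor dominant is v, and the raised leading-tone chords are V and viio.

Stacked in thirds the chord is B#-D#-F#: a diminished triad on B#.
In A# minor, B# is the supertonic; the diatonic diminished triad there is iio.
With F# in the bass the chord is in second inversion, so the figured bass is 64.

iio64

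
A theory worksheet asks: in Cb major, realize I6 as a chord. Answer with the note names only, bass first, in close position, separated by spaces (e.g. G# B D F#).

Eb Gb Cb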